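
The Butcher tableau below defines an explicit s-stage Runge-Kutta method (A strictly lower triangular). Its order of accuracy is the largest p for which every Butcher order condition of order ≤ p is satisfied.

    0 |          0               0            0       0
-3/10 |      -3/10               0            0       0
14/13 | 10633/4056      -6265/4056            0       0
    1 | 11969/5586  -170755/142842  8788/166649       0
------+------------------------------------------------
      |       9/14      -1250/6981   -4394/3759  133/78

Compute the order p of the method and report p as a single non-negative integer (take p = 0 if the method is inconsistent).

4

b = (9/14, -1250/6981, -4394/3759, 133/78)
c = (0, -3/10, 14/13, 1)
Ac = (0, 0, 1253/2704, 221/532)
Σ b_i: 9/14·1 + (-1250/6981)·1 + (-4394/3759)·1 + 133/78·1 = 1 ✓
b·c: (-1250/6981)·(-3/10) + (-4394/3759)·14/13 + 133/78·1 = 1/2 ✓
b·c²: (-1250/6981)·9/100 + (-4394/3759)·196/169 + 133/78·1 = 1/3 ✓
b·Ac: (-4394/3759)·1253/2704 + 133/78·221/532 = 1/6 ✓
b·c³: (-1250/6981)·(-27/1000) + (-4394/3759)·2744/2197 + 133/78·1 = 1/4 ✓
b·(c∘Ac): (-4394/3759)·8771/17576 + 133/78·221/532 = 1/8 ✓
b·Ac²: (-4394/3759)·(-3759/27040) + 133/78·(-13/280) = 1/12 ✓
b·A²c: 133/78·13/532 = 1/24 ✓; 4 stages ⇒ order 4.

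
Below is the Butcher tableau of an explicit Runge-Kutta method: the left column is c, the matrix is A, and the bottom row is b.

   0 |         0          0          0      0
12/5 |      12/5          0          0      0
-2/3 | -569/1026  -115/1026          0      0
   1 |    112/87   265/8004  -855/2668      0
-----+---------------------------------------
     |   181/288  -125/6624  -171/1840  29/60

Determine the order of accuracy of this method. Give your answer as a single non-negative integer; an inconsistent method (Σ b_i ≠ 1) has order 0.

4

b = (181/288, -125/6624, -171/1840, 29/60)
c = (0, 12/5, -2/3, 1)
Ac = (0, 0, -46/171, 17/58)
Σ b_i: 181/288·1 + (-125/6624)·1 + (-171/1840)·1 + 29/60·1 = 1 ✓
b·c: (-125/6624)·12/5 + (-171/1840)·(-2/3) + 29/60·1 = 1/2 ✓
b·c²: (-125/6624)·144/25 + (-171/1840)·4/9 + 29/60·1 = 1/3 ✓
b·Ac: (-171/1840)·(-46/171) + 29/60·17/58 = 1/6 ✓
b·c³: (-125/6624)·1728/125 + (-171/1840)·(-8/27) + 29/60·1 = 1/4 ✓
b·(c∘Ac): (-171/1840)·92/513 + 29/60·17/58 = 1/8 ✓
b·Ac²: (-171/1840)·(-184/285) + 29/60·7/145 = 1/12 ✓
b·A²c: 29/60·5/58 = 1/24 ✓; 4 stages ⇒ order 4.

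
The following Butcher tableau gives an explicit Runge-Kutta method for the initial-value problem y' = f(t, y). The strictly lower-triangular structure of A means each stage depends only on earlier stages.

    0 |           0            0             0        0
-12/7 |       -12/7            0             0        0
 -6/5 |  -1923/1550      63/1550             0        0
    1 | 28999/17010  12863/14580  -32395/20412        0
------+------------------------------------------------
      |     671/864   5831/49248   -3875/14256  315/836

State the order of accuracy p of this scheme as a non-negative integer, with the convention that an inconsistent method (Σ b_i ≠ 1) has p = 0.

b = (671/864, 5831/49248, -3875/14256, 315/836)
c = (0, -12/7, -6/5, 1)
Ac = (0, 0, -54/775, 247/630)
Σ b_i: 671/864·1 + 5831/49248·1 + (-3875/14256)·1 + 315/836·1 = 1 ✓
b·c: 5831/49248·(-12/7) + (-3875/14256)·(-6/5) + 315/836·1 = 1/2 ✓
b·c²: 5831/49248·144/49 + (-3875/14256)·36/25 + 315/836·1 = 1/3 ✓
b·Ac: (-3875/14256)·(-54/775) + 315/836·247/630 = 1/6 ✓
b·c³: 5831/49248·(-1728/343) + (-3875/14256)·(-216/125) + 315/836·1 = 1/4 ✓
b·(c∘Ac): (-3875/14256)·324/3875 + 315/836·247/630 = 1/8 ✓
b·Ac²: (-3875/14256)·648/5425 + 315/836·2033/6615 = 1/12 ✓
b·A²c: 315/836·209/1890 = 1/24 ✓; 4 stages ⇒ order 4.

4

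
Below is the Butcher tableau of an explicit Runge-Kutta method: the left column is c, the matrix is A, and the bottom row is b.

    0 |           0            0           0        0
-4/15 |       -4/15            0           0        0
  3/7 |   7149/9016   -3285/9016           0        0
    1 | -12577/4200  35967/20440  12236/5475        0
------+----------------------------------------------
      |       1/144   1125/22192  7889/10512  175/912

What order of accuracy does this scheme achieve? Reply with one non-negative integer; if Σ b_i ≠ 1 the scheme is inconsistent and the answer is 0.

4

b = (1/144, 1125/22192, 7889/10512, 175/912)
c = (0, -4/15, 3/7, 1)
Ac = (0, 0, 219/2254, 171/350)
Σ b_i: 1/144·1 + 1125/22192·1 + 7889/10512·1 + 175/912·1 = 1 ✓
b·c: 1125/22192·(-4/15) + 7889/10512·3/7 + 175/912·1 = 1/2 ✓
b·c²: 1125/22192·16/225 + 7889/10512·9/49 + 175/912·1 = 1/3 ✓
b·Ac: 7889/10512·219/2254 + 175/912·171/350 = 1/6 ✓
b·c³: 1125/22192·(-64/3375) + 7889/10512·27/343 + 175/912·1 = 1/4 ✓
b·(c∘Ac): 7889/10512·657/15778 + 175/912·171/350 = 1/8 ✓
b·Ac²: 7889/10512·(-146/5635) + 175/912·1406/2625 = 1/12 ✓
b·A²c: 175/912·38/175 = 1/24 ✓; 4 stages ⇒ order 4.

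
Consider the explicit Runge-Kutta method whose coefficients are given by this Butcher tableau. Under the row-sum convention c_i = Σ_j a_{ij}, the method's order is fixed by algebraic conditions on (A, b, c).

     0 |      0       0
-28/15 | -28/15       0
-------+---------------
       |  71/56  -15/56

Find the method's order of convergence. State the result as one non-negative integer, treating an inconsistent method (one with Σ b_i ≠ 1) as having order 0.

b = (71/56, -15/56)
c = (0, -28/15)
Σ b_i: 71/56·1 + (-15/56)·1 = 1 ✓
b·c: (-15/56)·(-28/15) = 1/2 ✓; 2 stages ⇒ order 2.

2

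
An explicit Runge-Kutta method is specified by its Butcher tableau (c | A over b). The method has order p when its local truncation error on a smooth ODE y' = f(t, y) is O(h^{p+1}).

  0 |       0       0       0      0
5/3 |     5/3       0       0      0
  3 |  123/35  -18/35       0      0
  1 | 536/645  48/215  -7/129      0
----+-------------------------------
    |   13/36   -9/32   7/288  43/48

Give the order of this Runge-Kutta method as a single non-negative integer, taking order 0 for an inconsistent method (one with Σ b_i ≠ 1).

b = (13/36, -9/32, 7/288, 43/48)
c = (0, 5/3, 3, 1)
Ac = (0, 0, -6/7, 9/43)
Σ b_i: 13/36·1 + (-9/32)·1 + 7/288·1 + 43/48·1 = 1 ✓
b·c: (-9/32)·5/3 + 7/288·3 + 43/48·1 = 1/2 ✓
b·c²: (-9/32)·25/9 + 7/288·9 + 43/48·1 = 1/3 ✓
b·Ac: 7/288·(-6/7) + 43/48·9/43 = 1/6 ✓
b·c³: (-9/32)·125/27 + 7/288·27 + 43/48·1 = 1/4 ✓
b·(c∘Ac): 7/288·(-18/7) + 43/48·9/43 = 1/8 ✓
b·Ac²: 7/288·(-10/7) + 43/48·17/129 = 1/12 ✓
b·A²c: 43/48·2/43 = 1/24 ✓; 4 stages ⇒ order 4.

4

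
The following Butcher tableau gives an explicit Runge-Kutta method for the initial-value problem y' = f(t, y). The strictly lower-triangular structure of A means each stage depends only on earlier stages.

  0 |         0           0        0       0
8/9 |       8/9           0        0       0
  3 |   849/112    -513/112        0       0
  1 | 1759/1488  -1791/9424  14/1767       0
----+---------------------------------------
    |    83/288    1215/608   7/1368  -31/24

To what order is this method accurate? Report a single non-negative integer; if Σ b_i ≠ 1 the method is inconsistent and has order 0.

4

b = (83/288, 1215/608, 7/1368, -31/24)
c = (0, 8/9, 3, 1)
Ac = (0, 0, -57/14, -9/62)
Σ b_i: 83/288·1 + 1215/608·1 + 7/1368·1 + (-31/24)·1 = 1 ✓
b·c: 1215/608·8/9 + 7/1368·3 + (-31/24)·1 = 1/2 ✓
b·c²: 1215/608·64/81 + 7/1368·9 + (-31/24)·1 = 1/3 ✓
b·Ac: 7/1368·(-57/14) + (-31/24)·(-9/62) = 1/6 ✓
b·c³: 1215/608·512/729 + 7/1368·27 + (-31/24)·1 = 1/4 ✓
b·(c∘Ac): 7/1368·(-171/14) + (-31/24)·(-9/62) = 1/8 ✓
b·Ac²: 7/1368·(-76/21) + (-31/24)·(-22/279) = 1/12 ✓
b·A²c: (-31/24)·(-1/31) = 1/24 ✓; 4 stages ⇒ order 4.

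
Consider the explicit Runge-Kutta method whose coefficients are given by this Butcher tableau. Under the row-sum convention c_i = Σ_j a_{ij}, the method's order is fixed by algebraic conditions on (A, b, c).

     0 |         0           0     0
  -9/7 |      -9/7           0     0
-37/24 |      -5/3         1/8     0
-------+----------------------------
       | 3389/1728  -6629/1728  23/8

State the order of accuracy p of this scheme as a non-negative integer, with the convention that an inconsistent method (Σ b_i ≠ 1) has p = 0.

2

b = (3389/1728, -6629/1728, 23/8)
c = (0, -9/7, -37/24)
Ac = (0, 0, -9/56)
Σ b_i: 3389/1728·1 + (-6629/1728)·1 + 23/8·1 = 1 ✓
b·c: (-6629/1728)·(-9/7) + 23/8·(-37/24) = 1/2 ✓
b·c²: (-6629/1728)·81/49 + 23/8·1369/576 = 15857/32256 ≠ 1/3 ⇒ order 2.
b·Ac: 23/8·(-9/56) = -207/448 ≠ 1/6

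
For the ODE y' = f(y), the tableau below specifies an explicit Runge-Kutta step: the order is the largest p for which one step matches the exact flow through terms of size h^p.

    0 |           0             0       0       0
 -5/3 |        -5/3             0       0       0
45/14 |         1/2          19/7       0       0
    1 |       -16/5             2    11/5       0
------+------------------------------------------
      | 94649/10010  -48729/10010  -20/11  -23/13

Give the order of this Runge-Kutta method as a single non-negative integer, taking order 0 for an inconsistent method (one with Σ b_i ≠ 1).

b = (94649/10010, -48729/10010, -20/11, -23/13)
c = (0, -5/3, 45/14, 1)
Ac = (0, 0, -95/21, 157/42)
Σ b_i: 94649/10010·1 + (-48729/10010)·1 + (-20/11)·1 + (-23/13)·1 = 1 ✓
b·c: (-48729/10010)·(-5/3) + (-20/11)·45/14 + (-23/13)·1 = 1/2 ✓
b·c²: (-48729/10010)·25/9 + (-20/11)·2025/196 + (-23/13)·1 = -1432637/42042 ≠ 1/3 ⇒ order 2.
b·Ac: (-20/11)·(-95/21) + (-23/13)·157/42 = 9679/6006 ≠ 1/6

2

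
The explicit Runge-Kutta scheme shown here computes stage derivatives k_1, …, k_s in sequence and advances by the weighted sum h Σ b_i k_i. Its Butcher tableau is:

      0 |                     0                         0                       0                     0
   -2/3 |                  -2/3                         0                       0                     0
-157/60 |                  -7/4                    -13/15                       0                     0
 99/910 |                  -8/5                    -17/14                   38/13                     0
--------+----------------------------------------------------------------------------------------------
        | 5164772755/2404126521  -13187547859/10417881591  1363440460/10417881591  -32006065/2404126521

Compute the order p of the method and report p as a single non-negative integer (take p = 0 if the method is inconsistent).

b = (5164772755/2404126521, -13187547859/10417881591, 1363440460/10417881591, -32006065/2404126521)
c = (0, -2/3, -157/60, 99/910)
Ac = (0, 0, 26/45, -18671/2730)
Σ b_i: 5164772755/2404126521·1 + (-13187547859/10417881591)·1 + 1363440460/10417881591·1 + (-32006065/2404126521)·1 = 1 ✓
b·c: (-13187547859/10417881591)·(-2/3) + 1363440460/10417881591·(-157/60) + (-32006065/2404126521)·99/910 = 1/2 ✓
b·c²: (-13187547859/10417881591)·4/9 + 1363440460/10417881591·24649/3600 + (-32006065/2404126521)·9801/828100 = 1/3 ✓
b·Ac: 1363440460/10417881591·26/45 + (-32006065/2404126521)·(-18671/2730) = 1/6 ✓
b·c³: (-13187547859/10417881591)·(-8/27) + 1363440460/10417881591·(-3869893/216000) + (-32006065/2404126521)·970299/753571000 = -172371274547051/87510205364400 ≠ 1/4 ⇒ order 3.
b·(c∘Ac): 1363440460/10417881591·(-2041/1350) + (-32006065/2404126521)·(-616143/828100) = -81337554037/432742773780 ≠ 1/8
b·Ac²: 1363440460/10417881591·(-52/135) + (-32006065/2404126521)·3189917/163800 = -29779825139/96165060840 ≠ 1/12
b·A²c: (-32006065/2404126521)·76/45 = -486492188/21637138689 ≠ 1/24

3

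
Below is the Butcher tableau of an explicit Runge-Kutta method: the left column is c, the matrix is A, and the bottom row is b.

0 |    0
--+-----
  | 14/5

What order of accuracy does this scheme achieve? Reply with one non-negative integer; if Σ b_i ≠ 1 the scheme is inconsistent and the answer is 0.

b = (14/5)
c = (0)
Σ b_i: 14/5·1 = 14/5 ≠ 1 ⇒ order 0.

0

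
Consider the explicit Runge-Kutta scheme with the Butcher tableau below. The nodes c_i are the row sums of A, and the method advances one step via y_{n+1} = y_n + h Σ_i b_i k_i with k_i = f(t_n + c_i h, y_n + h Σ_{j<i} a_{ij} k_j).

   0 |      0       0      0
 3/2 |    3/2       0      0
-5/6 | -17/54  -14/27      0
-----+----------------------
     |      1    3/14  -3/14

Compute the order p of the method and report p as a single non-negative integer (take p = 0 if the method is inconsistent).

3

b = (1, 3/14, -3/14)
c = (0, 3/2, -5/6)
Ac = (0, 0, -7/9)
Σ b_i: 1·1 + 3/14·1 + (-3/14)·1 = 1 ✓
b·c: 3/14·3/2 + (-3/14)·(-5/6) = 1/2 ✓
b·c²: 3/14·9/4 + (-3/14)·25/36 = 1/3 ✓
b·Ac: (-3/14)·(-7/9) = 1/6 ✓; 3 stages ⇒ order 3.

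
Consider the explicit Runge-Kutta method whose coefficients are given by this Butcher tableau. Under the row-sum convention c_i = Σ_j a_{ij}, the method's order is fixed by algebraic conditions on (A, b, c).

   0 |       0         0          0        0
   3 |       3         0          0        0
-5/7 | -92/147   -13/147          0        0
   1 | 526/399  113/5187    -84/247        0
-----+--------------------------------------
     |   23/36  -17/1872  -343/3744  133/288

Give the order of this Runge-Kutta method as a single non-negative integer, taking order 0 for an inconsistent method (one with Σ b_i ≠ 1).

b = (23/36, -17/1872, -343/3744, 133/288)
c = (0, 3, -5/7, 1)
Ac = (0, 0, -13/49, 41/133)
Σ b_i: 23/36·1 + (-17/1872)·1 + (-343/3744)·1 + 133/288·1 = 1 ✓
b·c: (-17/1872)·3 + (-343/3744)·(-5/7) + 133/288·1 = 1/2 ✓
b·c²: (-17/1872)·9 + (-343/3744)·25/49 + 133/288·1 = 1/3 ✓
b·Ac: (-343/3744)·(-13/49) + 133/288·41/133 = 1/6 ✓
b·c³: (-17/1872)·27 + (-343/3744)·(-125/343) + 133/288·1 = 1/4 ✓
b·(c∘Ac): (-343/3744)·65/343 + 133/288·41/133 = 1/8 ✓
b·Ac²: (-343/3744)·(-39/49) + 133/288·3/133 = 1/12 ✓
b·A²c: 133/288·12/133 = 1/24 ✓; 4 stages ⇒ order 4.

4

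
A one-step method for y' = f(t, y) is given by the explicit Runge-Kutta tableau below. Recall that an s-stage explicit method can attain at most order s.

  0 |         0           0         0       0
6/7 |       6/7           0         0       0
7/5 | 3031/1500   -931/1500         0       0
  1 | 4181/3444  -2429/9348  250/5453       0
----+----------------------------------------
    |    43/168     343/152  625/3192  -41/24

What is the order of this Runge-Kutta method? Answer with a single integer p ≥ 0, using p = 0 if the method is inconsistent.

4

b = (43/168, 343/152, 625/3192, -41/24)
c = (0, 6/7, 7/5, 1)
Ac = (0, 0, -133/250, -13/82)
Σ b_i: 43/168·1 + 343/152·1 + 625/3192·1 + (-41/24)·1 = 1 ✓
b·c: 343/152·6/7 + 625/3192·7/5 + (-41/24)·1 = 1/2 ✓
b·c²: 343/152·36/49 + 625/3192·49/25 + (-41/24)·1 = 1/3 ✓
b·Ac: 625/3192·(-133/250) + (-41/24)·(-13/82) = 1/6 ✓
b·c³: 343/152·216/343 + 625/3192·343/125 + (-41/24)·1 = 1/4 ✓
b·(c∘Ac): 625/3192·(-931/1250) + (-41/24)·(-13/82) = 1/8 ✓
b·Ac²: 625/3192·(-57/125) + (-41/24)·(-29/287) = 1/12 ✓
b·A²c: (-41/24)·(-1/41) = 1/24 ✓; 4 stages ⇒ order 4.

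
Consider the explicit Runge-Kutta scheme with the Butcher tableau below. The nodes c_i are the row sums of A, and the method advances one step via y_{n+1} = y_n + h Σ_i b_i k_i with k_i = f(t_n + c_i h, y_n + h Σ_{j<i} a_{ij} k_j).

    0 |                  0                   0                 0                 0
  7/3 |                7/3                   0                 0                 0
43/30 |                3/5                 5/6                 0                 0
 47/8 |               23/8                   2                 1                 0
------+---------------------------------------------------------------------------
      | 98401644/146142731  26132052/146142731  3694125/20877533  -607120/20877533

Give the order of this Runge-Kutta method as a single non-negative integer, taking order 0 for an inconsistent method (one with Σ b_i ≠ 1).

3

b = (98401644/146142731, 26132052/146142731, 3694125/20877533, -607120/20877533)
c = (0, 7/3, 43/30, 47/8)
Ac = (0, 0, 35/18, 61/10)
Σ b_i: 98401644/146142731·1 + 26132052/146142731·1 + 3694125/20877533·1 + (-607120/20877533)·1 = 1 ✓
b·c: 26132052/146142731·7/3 + 3694125/20877533·43/30 + (-607120/20877533)·47/8 = 1/2 ✓
b·c²: 26132052/146142731·49/9 + 3694125/20877533·1849/900 + (-607120/20877533)·2209/64 = 1/3 ✓
b·Ac: 3694125/20877533·35/18 + (-607120/20877533)·61/10 = 1/6 ✓
b·c³: 26132052/146142731·343/27 + 3694125/20877533·79507/27000 + (-607120/20877533)·103823/512 = -18664827275/6012729504 ≠ 1/4 ⇒ order 3.
b·(c∘Ac): 3694125/20877533·301/108 + (-607120/20877533)·2867/80 = -412631993/751591188 ≠ 1/8
b·Ac²: 3694125/20877533·245/54 + (-607120/20877533)·3883/300 = 801200287/1878977970 ≠ 1/12
b·A²c: (-607120/20877533)·35/18 = -10624600/187897797 ≠ 1/24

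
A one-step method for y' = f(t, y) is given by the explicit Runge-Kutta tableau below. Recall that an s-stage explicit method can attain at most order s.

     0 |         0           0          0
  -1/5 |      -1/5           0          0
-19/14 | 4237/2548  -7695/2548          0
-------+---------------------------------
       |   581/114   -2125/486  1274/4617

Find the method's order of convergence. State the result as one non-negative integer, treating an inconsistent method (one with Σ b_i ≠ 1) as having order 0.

b = (581/114, -2125/486, 1274/4617)
c = (0, -1/5, -19/14)
Ac = (0, 0, 1539/2548)
Σ b_i: 581/114·1 + (-2125/486)·1 + 1274/4617·1 = 1 ✓
b·c: (-2125/486)·(-1/5) + 1274/4617·(-19/14) = 1/2 ✓
b·c²: (-2125/486)·1/25 + 1274/4617·361/196 = 1/3 ✓
b·Ac: 1274/4617·1539/2548 = 1/6 ✓; 3 stages ⇒ order 3.

3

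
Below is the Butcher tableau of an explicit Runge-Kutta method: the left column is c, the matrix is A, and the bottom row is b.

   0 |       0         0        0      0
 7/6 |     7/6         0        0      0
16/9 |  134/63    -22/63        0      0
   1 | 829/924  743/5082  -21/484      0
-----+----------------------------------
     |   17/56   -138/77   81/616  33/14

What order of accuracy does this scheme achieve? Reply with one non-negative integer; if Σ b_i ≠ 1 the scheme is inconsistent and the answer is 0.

b = (17/56, -138/77, 81/616, 33/14)
c = (0, 7/6, 16/9, 1)
Ac = (0, 0, -11/27, 37/396)
Σ b_i: 17/56·1 + (-138/77)·1 + 81/616·1 + 33/14·1 = 1 ✓
b·c: (-138/77)·7/6 + 81/616·16/9 + 33/14·1 = 1/2 ✓
b·c²: (-138/77)·49/36 + 81/616·256/81 + 33/14·1 = 1/3 ✓
b·Ac: 81/616·(-11/27) + 33/14·37/396 = 1/6 ✓
b·c³: (-138/77)·343/216 + 81/616·4096/729 + 33/14·1 = 1/4 ✓
b·(c∘Ac): 81/616·(-176/243) + 33/14·37/396 = 1/8 ✓
b·Ac²: 81/616·(-77/162) + 33/14·49/792 = 1/12 ✓
b·A²c: 33/14·7/396 = 1/24 ✓; 4 stages ⇒ order 4.

4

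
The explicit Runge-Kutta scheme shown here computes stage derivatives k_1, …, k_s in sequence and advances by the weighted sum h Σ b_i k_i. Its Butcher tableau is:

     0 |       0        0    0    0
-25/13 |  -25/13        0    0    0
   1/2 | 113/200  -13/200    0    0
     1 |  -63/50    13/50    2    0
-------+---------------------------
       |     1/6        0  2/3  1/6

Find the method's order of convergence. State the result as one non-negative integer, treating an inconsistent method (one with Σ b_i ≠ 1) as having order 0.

b = (1/6, 0, 2/3, 1/6)
c = (0, -25/13, 1/2, 1)
Ac = (0, 0, 1/8, 1/2)
Σ b_i: 1/6·1 + 2/3·1 + 1/6·1 = 1 ✓
b·c: 2/3·1/2 + 1/6·1 = 1/2 ✓
b·c²: 2/3·1/4 + 1/6·1 = 1/3 ✓
b·Ac: 2/3·1/8 + 1/6·1/2 = 1/6 ✓
b·c³: 2/3·1/8 + 1/6·1 = 1/4 ✓
b·(c∘Ac): 2/3·1/16 + 1/6·1/2 = 1/8 ✓
b·Ac²: 2/3·(-25/104) + 1/6·19/13 = 1/12 ✓
b·A²c: 1/6·1/4 = 1/24 ✓; 4 stages ⇒ order 4.

4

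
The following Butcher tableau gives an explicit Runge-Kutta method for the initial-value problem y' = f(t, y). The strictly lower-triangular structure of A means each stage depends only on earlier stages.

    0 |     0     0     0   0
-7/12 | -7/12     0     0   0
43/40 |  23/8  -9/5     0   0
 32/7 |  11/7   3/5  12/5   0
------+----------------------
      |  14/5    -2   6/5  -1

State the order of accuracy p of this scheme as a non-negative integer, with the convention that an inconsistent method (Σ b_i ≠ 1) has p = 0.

1

b = (14/5, -2, 6/5, -1)
c = (0, -7/12, 43/40, 32/7)
Ac = (0, 0, 21/20, 223/100)
Σ b_i: 14/5·1 + (-2)·1 + 6/5·1 + (-1)·1 = 1 ✓
b·c: (-2)·(-7/12) + 6/5·43/40 + (-1)·32/7 = -4441/2100 ≠ 1/2 ⇒ order 1.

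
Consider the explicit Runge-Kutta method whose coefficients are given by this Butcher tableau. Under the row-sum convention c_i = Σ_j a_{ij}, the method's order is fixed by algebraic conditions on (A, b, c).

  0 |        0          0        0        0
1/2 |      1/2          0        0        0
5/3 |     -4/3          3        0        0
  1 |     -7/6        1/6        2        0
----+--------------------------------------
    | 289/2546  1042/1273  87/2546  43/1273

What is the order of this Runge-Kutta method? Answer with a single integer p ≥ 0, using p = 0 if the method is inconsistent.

b = (289/2546, 1042/1273, 87/2546, 43/1273)
c = (0, 1/2, 5/3, 1)
Ac = (0, 0, 3/2, 41/12)
Σ b_i: 289/2546·1 + 1042/1273·1 + 87/2546·1 + 43/1273·1 = 1 ✓
b·c: 1042/1273·1/2 + 87/2546·5/3 + 43/1273·1 = 1/2 ✓
b·c²: 1042/1273·1/4 + 87/2546·25/9 + 43/1273·1 = 1/3 ✓
b·Ac: 87/2546·3/2 + 43/1273·41/12 = 1/6 ✓
b·c³: 1042/1273·1/8 + 87/2546·125/27 + 43/1273·1 = 13487/45828 ≠ 1/4 ⇒ order 3.
b·(c∘Ac): 87/2546·5/2 + 43/1273·41/12 = 767/3819 ≠ 1/8
b·Ac²: 87/2546·3/4 + 43/1273·403/72 = 9839/45828 ≠ 1/12
b·A²c: 43/1273·3 = 129/1273 ≠ 1/24

3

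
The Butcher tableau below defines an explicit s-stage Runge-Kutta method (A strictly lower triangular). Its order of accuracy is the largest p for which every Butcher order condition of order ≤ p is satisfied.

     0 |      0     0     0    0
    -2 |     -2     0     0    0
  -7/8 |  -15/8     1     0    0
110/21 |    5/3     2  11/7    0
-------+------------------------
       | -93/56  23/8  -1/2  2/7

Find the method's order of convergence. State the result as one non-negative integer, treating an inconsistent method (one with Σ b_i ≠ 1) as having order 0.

1

b = (-93/56, 23/8, -1/2, 2/7)
c = (0, -2, -7/8, 110/21)
Ac = (0, 0, -2, -43/8)
Σ b_i: (-93/56)·1 + 23/8·1 + (-1/2)·1 + 2/7·1 = 1 ✓
b·c: 23/8·(-2) + (-1/2)·(-7/8) + 2/7·110/21 = -8975/2352 ≠ 1/2 ⇒ order 1.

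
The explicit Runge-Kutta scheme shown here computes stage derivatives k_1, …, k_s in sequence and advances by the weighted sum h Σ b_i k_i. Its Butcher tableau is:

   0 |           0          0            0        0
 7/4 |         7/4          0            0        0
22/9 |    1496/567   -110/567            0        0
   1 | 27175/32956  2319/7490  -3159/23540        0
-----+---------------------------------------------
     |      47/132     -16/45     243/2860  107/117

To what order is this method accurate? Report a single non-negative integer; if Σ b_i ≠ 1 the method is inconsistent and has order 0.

4

b = (47/132, -16/45, 243/2860, 107/117)
c = (0, 7/4, 22/9, 1)
Ac = (0, 0, -55/162, 183/856)
Σ b_i: 47/132·1 + (-16/45)·1 + 243/2860·1 + 107/117·1 = 1 ✓
b·c: (-16/45)·7/4 + 243/2860·22/9 + 107/117·1 = 1/2 ✓
b·c²: (-16/45)·49/16 + 243/2860·484/81 + 107/117·1 = 1/3 ✓
b·Ac: 243/2860·(-55/162) + 107/117·183/856 = 1/6 ✓
b·c³: (-16/45)·343/64 + 243/2860·10648/729 + 107/117·1 = 1/4 ✓
b·(c∘Ac): 243/2860·(-605/729) + 107/117·183/856 = 1/8 ✓
b·Ac²: 243/2860·(-385/648) + 107/117·501/3424 = 1/12 ✓
b·A²c: 107/117·39/856 = 1/24 ✓; 4 stages ⇒ order 4.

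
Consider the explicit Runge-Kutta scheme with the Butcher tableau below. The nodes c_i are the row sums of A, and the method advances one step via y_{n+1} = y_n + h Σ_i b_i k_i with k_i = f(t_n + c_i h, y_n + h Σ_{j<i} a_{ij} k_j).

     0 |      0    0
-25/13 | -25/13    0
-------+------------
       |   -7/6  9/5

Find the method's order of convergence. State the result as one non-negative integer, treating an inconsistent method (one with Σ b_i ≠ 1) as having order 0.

b = (-7/6, 9/5)
c = (0, -25/13)
Σ b_i: (-7/6)·1 + 9/5·1 = 19/30 ≠ 1 ⇒ order 0.

0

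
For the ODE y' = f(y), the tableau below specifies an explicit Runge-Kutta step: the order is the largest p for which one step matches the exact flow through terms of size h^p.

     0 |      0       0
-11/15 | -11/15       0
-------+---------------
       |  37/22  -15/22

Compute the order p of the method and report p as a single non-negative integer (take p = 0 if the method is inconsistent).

b = (37/22, -15/22)
c = (0, -11/15)
Σ b_i: 37/22·1 + (-15/22)·1 = 1 ✓
b·c: (-15/22)·(-11/15) = 1/2 ✓; 2 stages ⇒ order 2.

2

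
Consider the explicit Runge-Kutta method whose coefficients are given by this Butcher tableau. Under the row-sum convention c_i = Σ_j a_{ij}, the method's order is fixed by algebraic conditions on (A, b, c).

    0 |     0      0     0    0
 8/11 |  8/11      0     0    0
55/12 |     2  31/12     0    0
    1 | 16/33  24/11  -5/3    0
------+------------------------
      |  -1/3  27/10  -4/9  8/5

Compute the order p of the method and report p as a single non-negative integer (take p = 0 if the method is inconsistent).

0

b = (-1/3, 27/10, -4/9, 8/5)
c = (0, 8/11, 55/12, 1)
Ac = (0, 0, 62/33, -26363/4356)
Σ b_i: (-1/3)·1 + 27/10·1 + (-4/9)·1 + 8/5·1 = 317/90 ≠ 1 ⇒ order 0.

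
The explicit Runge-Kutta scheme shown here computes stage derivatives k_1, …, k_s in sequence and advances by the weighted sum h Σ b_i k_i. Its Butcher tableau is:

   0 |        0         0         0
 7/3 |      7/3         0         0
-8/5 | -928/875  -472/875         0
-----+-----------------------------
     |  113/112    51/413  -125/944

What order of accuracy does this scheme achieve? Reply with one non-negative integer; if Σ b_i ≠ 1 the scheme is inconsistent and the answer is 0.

3

b = (113/112, 51/413, -125/944)
c = (0, 7/3, -8/5)
Ac = (0, 0, -472/375)
Σ b_i: 113/112·1 + 51/413·1 + (-125/944)·1 = 1 ✓
b·c: 51/413·7/3 + (-125/944)·(-8/5) = 1/2 ✓
b·c²: 51/413·49/9 + (-125/944)·64/25 = 1/3 ✓
b·Ac: (-125/944)·(-472/375) = 1/6 ✓; 3 stages ⇒ order 3.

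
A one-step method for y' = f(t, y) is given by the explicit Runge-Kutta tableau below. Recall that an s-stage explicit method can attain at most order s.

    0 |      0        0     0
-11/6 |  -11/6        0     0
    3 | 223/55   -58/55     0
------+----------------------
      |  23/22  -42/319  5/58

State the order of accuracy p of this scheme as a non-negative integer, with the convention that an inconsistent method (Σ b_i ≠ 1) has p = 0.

3

b = (23/22, -42/319, 5/58)
c = (0, -11/6, 3)
Ac = (0, 0, 29/15)
Σ b_i: 23/22·1 + (-42/319)·1 + 5/58·1 = 1 ✓
b·c: (-42/319)·(-11/6) + 5/58·3 = 1/2 ✓
b·c²: (-42/319)·121/36 + 5/58·9 = 1/3 ✓
b·Ac: 5/58·29/15 = 1/6 ✓; 3 stages ⇒ order 3.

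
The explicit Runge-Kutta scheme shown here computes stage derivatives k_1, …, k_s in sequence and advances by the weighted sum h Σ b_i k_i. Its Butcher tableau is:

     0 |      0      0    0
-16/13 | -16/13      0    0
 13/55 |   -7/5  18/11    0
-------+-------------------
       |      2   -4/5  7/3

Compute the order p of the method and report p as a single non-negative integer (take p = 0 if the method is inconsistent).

0

b = (2, -4/5, 7/3)
c = (0, -16/13, 13/55)
Ac = (0, 0, -288/143)
Σ b_i: 2·1 + (-4/5)·1 + 7/3·1 = 53/15 ≠ 1 ⇒ order 0.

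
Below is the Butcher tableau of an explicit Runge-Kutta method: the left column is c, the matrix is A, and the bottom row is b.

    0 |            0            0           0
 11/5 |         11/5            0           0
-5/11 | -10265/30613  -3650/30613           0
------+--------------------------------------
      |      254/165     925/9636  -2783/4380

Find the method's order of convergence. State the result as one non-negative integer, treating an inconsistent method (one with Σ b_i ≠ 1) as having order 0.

3

b = (254/165, 925/9636, -2783/4380)
c = (0, 11/5, -5/11)
Ac = (0, 0, -730/2783)
Σ b_i: 254/165·1 + 925/9636·1 + (-2783/4380)·1 = 1 ✓
b·c: 925/9636·11/5 + (-2783/4380)·(-5/11) = 1/2 ✓
b·c²: 925/9636·121/25 + (-2783/4380)·25/121 = 1/3 ✓
b·Ac: (-2783/4380)·(-730/2783) = 1/6 ✓; 3 stages ⇒ order 3.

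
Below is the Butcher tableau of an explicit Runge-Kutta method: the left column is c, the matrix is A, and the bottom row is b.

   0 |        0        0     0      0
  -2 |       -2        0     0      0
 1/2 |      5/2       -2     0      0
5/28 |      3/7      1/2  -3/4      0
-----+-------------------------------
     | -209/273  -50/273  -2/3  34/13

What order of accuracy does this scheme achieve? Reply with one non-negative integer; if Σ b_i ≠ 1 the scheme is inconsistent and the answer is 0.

b = (-209/273, -50/273, -2/3, 34/13)
c = (0, -2, 1/2, 5/28)
Ac = (0, 0, 4, -11/8)
Σ b_i: (-209/273)·1 + (-50/273)·1 + (-2/3)·1 + 34/13·1 = 1 ✓
b·c: (-50/273)·(-2) + (-2/3)·1/2 + 34/13·5/28 = 1/2 ✓
b·c²: (-50/273)·4 + (-2/3)·1/4 + 34/13·25/784 = -12473/15288 ≠ 1/3 ⇒ order 2.
b·Ac: (-2/3)·4 + 34/13·(-11/8) = -977/156 ≠ 1/6

2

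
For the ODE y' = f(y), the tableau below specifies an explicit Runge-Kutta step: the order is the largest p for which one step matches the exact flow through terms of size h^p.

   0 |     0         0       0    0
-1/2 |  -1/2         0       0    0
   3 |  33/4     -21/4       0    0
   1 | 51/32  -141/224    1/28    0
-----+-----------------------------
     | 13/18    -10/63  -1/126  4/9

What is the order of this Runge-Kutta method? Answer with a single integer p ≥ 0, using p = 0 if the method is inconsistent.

b = (13/18, -10/63, -1/126, 4/9)
c = (0, -1/2, 3, 1)
Ac = (0, 0, 21/8, 27/64)
Σ b_i: 13/18·1 + (-10/63)·1 + (-1/126)·1 + 4/9·1 = 1 ✓
b·c: (-10/63)·(-1/2) + (-1/126)·3 + 4/9·1 = 1/2 ✓
b·c²: (-10/63)·1/4 + (-1/126)·9 + 4/9·1 = 1/3 ✓
b·Ac: (-1/126)·21/8 + 4/9·27/64 = 1/6 ✓
b·c³: (-10/63)·(-1/8) + (-1/126)·27 + 4/9·1 = 1/4 ✓
b·(c∘Ac): (-1/126)·63/8 + 4/9·27/64 = 1/8 ✓
b·Ac²: (-1/126)·(-21/16) + 4/9·21/128 = 1/12 ✓
b·A²c: 4/9·3/32 = 1/24 ✓; 4 stages ⇒ order 4.

4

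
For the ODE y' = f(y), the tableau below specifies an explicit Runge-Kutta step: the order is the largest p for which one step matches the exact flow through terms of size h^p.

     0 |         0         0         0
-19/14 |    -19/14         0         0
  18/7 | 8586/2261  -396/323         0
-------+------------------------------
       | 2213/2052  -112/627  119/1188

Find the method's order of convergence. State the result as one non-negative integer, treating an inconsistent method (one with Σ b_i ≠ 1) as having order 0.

3

b = (2213/2052, -112/627, 119/1188)
c = (0, -19/14, 18/7)
Ac = (0, 0, 198/119)
Σ b_i: 2213/2052·1 + (-112/627)·1 + 119/1188·1 = 1 ✓
b·c: (-112/627)·(-19/14) + 119/1188·18/7 = 1/2 ✓
b·c²: (-112/627)·361/196 + 119/1188·324/49 = 1/3 ✓
b·Ac: 119/1188·198/119 = 1/6 ✓; 3 stages ⇒ order 3.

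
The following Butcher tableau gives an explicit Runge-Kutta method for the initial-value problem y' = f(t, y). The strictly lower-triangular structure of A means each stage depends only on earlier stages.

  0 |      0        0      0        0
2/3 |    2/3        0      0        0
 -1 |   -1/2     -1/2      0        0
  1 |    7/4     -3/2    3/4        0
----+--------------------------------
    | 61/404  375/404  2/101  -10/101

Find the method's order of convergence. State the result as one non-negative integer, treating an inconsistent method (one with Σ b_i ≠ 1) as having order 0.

b = (61/404, 375/404, 2/101, -10/101)
c = (0, 2/3, -1, 1)
Ac = (0, 0, -1/3, -7/4)
Σ b_i: 61/404·1 + 375/404·1 + 2/101·1 + (-10/101)·1 = 1 ✓
b·c: 375/404·2/3 + 2/101·(-1) + (-10/101)·1 = 1/2 ✓
b·c²: 375/404·4/9 + 2/101·1 + (-10/101)·1 = 1/3 ✓
b·Ac: 2/101·(-1/3) + (-10/101)·(-7/4) = 1/6 ✓
b·c³: 375/404·8/27 + 2/101·(-1) + (-10/101)·1 = 142/909 ≠ 1/4 ⇒ order 3.
b·(c∘Ac): 2/101·1/3 + (-10/101)·(-7/4) = 109/606 ≠ 1/8
b·Ac²: 2/101·(-2/9) + (-10/101)·1/12 = -23/1818 ≠ 1/12
b·A²c: (-10/101)·(-1/4) = 5/202 ≠ 1/24

3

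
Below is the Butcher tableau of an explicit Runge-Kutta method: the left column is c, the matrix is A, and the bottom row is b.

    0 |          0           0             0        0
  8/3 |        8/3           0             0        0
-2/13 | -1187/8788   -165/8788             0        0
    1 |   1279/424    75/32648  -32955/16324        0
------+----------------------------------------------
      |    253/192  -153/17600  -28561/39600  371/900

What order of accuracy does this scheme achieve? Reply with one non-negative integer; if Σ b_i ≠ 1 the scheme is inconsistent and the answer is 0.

4

b = (253/192, -153/17600, -28561/39600, 371/900)
c = (0, 8/3, -2/13, 1)
Ac = (0, 0, -110/2197, 235/742)
Σ b_i: 253/192·1 + (-153/17600)·1 + (-28561/39600)·1 + 371/900·1 = 1 ✓
b·c: (-153/17600)·8/3 + (-28561/39600)·(-2/13) + 371/900·1 = 1/2 ✓
b·c²: (-153/17600)·64/9 + (-28561/39600)·4/169 + 371/900·1 = 1/3 ✓
b·Ac: (-28561/39600)·(-110/2197) + 371/900·235/742 = 1/6 ✓
b·c³: (-153/17600)·512/27 + (-28561/39600)·(-8/2197) + 371/900·1 = 1/4 ✓
b·(c∘Ac): (-28561/39600)·220/28561 + 371/900·235/742 = 1/8 ✓
b·Ac²: (-28561/39600)·(-880/6591) + 371/900·(-5/159) = 1/12 ✓
b·A²c: 371/900·75/742 = 1/24 ✓; 4 stages ⇒ order 4.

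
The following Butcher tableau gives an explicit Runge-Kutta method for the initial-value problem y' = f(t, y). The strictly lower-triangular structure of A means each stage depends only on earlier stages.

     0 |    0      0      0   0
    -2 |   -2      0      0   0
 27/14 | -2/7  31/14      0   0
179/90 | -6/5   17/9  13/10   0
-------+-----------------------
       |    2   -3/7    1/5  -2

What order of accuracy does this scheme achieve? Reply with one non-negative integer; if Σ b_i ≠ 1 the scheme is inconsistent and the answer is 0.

0

b = (2, -3/7, 1/5, -2)
c = (0, -2, 27/14, 179/90)
Ac = (0, 0, -31/7, -1601/1260)
Σ b_i: 2·1 + (-3/7)·1 + 1/5·1 + (-2)·1 = -8/35 ≠ 1 ⇒ order 0.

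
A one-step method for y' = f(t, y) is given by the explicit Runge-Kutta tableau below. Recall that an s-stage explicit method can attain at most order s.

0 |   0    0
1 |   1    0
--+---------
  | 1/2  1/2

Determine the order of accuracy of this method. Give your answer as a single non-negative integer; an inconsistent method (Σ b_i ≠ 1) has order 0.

2

b = (1/2, 1/2)
c = (0, 1)
Σ b_i: 1/2·1 + 1/2·1 = 1 ✓
b·c: 1/2·1 = 1/2 ✓; 2 stages ⇒ order 2.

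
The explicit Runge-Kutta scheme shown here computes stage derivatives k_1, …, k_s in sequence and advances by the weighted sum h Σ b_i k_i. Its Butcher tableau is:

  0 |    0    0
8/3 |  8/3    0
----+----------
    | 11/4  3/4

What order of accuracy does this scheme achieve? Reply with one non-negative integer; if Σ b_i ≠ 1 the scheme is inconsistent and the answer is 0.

0

b = (11/4, 3/4)
c = (0, 8/3)
Σ b_i: 11/4·1 + 3/4·1 = 7/2 ≠ 1 ⇒ order 0.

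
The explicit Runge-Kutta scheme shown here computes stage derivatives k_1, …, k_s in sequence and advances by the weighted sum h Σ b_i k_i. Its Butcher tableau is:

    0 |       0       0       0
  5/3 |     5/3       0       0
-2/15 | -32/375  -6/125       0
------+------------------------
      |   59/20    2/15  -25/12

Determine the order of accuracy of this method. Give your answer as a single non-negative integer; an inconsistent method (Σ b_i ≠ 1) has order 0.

b = (59/20, 2/15, -25/12)
c = (0, 5/3, -2/15)
Ac = (0, 0, -2/25)
Σ b_i: 59/20·1 + 2/15·1 + (-25/12)·1 = 1 ✓
b·c: 2/15·5/3 + (-25/12)·(-2/15) = 1/2 ✓
b·c²: 2/15·25/9 + (-25/12)·4/225 = 1/3 ✓
b·Ac: (-25/12)·(-2/25) = 1/6 ✓; 3 stages ⇒ order 3.

3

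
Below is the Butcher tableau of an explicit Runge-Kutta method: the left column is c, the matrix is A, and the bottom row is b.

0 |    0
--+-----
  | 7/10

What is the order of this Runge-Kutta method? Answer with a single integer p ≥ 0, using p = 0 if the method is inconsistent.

b = (7/10)
c = (0)
Σ b_i: 7/10·1 = 7/10 ≠ 1 ⇒ order 0.

0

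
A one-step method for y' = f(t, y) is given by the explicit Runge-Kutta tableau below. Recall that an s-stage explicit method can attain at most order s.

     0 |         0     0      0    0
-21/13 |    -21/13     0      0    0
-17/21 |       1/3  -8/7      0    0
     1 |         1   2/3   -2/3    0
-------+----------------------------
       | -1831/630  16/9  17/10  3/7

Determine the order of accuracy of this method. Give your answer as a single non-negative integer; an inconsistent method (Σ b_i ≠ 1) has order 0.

1

b = (-1831/630, 16/9, 17/10, 3/7)
c = (0, -21/13, -17/21, 1)
Ac = (0, 0, 24/13, -440/819)
Σ b_i: (-1831/630)·1 + 16/9·1 + 17/10·1 + 3/7·1 = 1 ✓
b·c: 16/9·(-21/13) + 17/10·(-17/21) + 3/7·1 = -10427/2730 ≠ 1/2 ⇒ order 1.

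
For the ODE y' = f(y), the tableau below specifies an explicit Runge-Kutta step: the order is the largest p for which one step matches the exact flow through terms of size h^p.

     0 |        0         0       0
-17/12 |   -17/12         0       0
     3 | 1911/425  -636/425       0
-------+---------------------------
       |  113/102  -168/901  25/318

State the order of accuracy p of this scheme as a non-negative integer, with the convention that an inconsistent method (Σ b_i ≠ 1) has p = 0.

3

b = (113/102, -168/901, 25/318)
c = (0, -17/12, 3)
Ac = (0, 0, 53/25)
Σ b_i: 113/102·1 + (-168/901)·1 + 25/318·1 = 1 ✓
b·c: (-168/901)·(-17/12) + 25/318·3 = 1/2 ✓
b·c²: (-168/901)·289/144 + 25/318·9 = 1/3 ✓
b·Ac: 25/318·53/25 = 1/6 ✓; 3 stages ⇒ order 3.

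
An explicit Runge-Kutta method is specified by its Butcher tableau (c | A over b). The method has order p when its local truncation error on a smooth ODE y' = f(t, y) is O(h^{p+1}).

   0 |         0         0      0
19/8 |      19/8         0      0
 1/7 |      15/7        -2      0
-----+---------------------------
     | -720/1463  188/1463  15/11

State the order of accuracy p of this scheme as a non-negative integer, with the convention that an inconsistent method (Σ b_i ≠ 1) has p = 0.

b = (-720/1463, 188/1463, 15/11)
c = (0, 19/8, 1/7)
Ac = (0, 0, -19/4)
Σ b_i: (-720/1463)·1 + 188/1463·1 + 15/11·1 = 1 ✓
b·c: 188/1463·19/8 + 15/11·1/7 = 1/2 ✓
b·c²: 188/1463·361/64 + 15/11·1/49 = 6491/8624 ≠ 1/3 ⇒ order 2.
b·Ac: 15/11·(-19/4) = -285/44 ≠ 1/6

2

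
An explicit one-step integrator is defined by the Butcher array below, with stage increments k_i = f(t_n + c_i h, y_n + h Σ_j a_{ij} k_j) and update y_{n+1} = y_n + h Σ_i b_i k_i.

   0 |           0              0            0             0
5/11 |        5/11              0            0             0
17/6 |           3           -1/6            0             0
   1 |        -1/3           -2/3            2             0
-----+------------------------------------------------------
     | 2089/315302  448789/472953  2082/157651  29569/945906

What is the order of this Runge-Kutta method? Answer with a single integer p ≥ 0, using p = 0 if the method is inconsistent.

3

b = (2089/315302, 448789/472953, 2082/157651, 29569/945906)
c = (0, 5/11, 17/6, 1)
Ac = (0, 0, -5/66, 59/11)
Σ b_i: 2089/315302·1 + 448789/472953·1 + 2082/157651·1 + 29569/945906·1 = 1 ✓
b·c: 448789/472953·5/11 + 2082/157651·17/6 + 29569/945906·1 = 1/2 ✓
b·c²: 448789/472953·25/121 + 2082/157651·289/36 + 29569/945906·1 = 1/3 ✓
b·Ac: 2082/157651·(-5/66) + 29569/945906·59/11 = 1/6 ✓
b·c³: 448789/472953·125/1331 + 2082/157651·4913/216 + 29569/945906·1 = 26267975/62429796 ≠ 1/4 ⇒ order 3.
b·(c∘Ac): 2082/157651·(-85/396) + 29569/945906·59/11 = 25986/157651 ≠ 1/8
b·Ac²: 2082/157651·(-25/726) + 29569/945906·34669/2178 = 93108251/187289388 ≠ 1/12
b·A²c: 29569/945906·(-5/33) = -147845/31214898 ≠ 1/24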